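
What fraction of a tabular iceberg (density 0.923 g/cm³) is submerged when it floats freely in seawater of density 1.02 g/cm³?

Submerged fraction = ρ_obj/ρ_fluid = 0.923/1.02 = 90.5%.

90.5%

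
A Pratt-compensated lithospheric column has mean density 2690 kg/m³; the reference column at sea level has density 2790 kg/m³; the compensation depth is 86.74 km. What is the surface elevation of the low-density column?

ρ_ref D = ρ (D + h) → h = D (ρ_ref − ρ)/ρ.
h = 86.74 km × (2790 − 2690)/2690 = 3.22 km.

3.22 km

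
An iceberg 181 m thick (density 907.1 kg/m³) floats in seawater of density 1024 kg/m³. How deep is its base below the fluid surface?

160 m

Draft d = t ρ_obj/ρ_fluid = 181 m × 907.1/1024 = 160 m.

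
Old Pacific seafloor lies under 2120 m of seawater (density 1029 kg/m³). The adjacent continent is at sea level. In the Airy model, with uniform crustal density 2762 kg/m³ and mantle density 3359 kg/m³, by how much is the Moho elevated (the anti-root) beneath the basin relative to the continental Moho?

Isostatic balance requires: replacing crust with seawater at the top is compensated by replacing crust with mantle at the base: d (ρ_c − ρ_w) = a (ρ_m − ρ_c).
a = d (ρ_c − ρ_w)/(ρ_m − ρ_c) = 2120 m × 1733/597 = 6150 m.

6150 m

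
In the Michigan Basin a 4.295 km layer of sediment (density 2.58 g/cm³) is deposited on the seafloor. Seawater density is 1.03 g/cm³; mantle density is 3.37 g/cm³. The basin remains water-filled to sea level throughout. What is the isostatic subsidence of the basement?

Submarine loading: the sediment displaces seawater, and the subsidence is in turn flooded, so s (ρ_m − ρ_w) = t (ρ_sed − ρ_w).
s = 4.295 km × (2.58 − 1.03) / (3.37 − 1.03) = 2.84 km.

2.84 km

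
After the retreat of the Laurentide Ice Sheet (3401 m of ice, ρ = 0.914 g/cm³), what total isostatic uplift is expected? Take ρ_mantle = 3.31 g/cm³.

939 m

Removing the load lets mantle flow back in; uplift u satisfies ρ_ice t = ρ_m u.
u = t ρ_ice/ρ_m = 3401 m × 0.914/3.31 = 939 m.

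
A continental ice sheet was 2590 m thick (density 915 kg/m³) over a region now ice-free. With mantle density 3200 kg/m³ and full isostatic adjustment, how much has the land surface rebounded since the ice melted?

741 m

Removing the load lets mantle flow back in; uplift u satisfies ρ_ice t = ρ_m u.
u = t ρ_ice/ρ_m = 2590 m × 915/3200 = 741 m.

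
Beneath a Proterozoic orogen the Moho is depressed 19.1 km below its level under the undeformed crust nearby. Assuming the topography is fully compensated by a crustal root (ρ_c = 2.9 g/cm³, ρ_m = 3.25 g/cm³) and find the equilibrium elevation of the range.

2.31 km

For local isostatic compensation: ρ_c h = (ρ_m − ρ_c) r.
h = r (ρ_m − ρ_c) / ρ_c = 19.1 km × (3.25 − 2.9) / 2.9 = 2.31 km.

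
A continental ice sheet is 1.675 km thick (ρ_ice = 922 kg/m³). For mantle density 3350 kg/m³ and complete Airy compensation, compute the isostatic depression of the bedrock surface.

0.461 km

Balancing pressure at the compensation depth: the ice load ρ_ice t is balanced by mantle displaced below, ρ_m s.
s = t ρ_ice / ρ_m = 1.675 km × 922/3350 = 0.461 km.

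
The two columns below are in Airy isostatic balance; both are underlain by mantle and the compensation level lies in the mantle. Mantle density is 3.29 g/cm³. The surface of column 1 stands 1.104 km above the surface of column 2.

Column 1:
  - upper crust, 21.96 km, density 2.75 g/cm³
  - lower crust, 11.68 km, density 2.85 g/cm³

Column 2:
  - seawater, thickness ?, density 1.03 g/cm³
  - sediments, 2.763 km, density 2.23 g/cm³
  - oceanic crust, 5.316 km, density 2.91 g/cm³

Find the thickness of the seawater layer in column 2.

Take the compensation level at the base of the deeper column (depth z_c below the surface of column 1) and equate Σ ρ_i t_i down to z_c; mantle fills any gap and the z_c terms cancel.
Column 1: 21.96×2.75 + 11.68×2.85 + (z_c − 33.64)×3.29
Column 2: 1.104×0 + x×1.03 + 2.763×2.23 + 5.316×2.91 + (z_c − 1.104 − 8.079 − x)×3.29
The z_c×3.29 term appears on both sides and cancels. Collect the known terms of each column as K = Σ(ρt)_known − 3.29 × (depth of known layers): K_1 = 93.678 − 3.29×33.64 = −16.9976; K_2 = 21.63105 − 3.29×(1.104 + 8.079) = −8.58102.
Balance: K_1 = K_2 − x×(3.29 − 1.03), so x = (K_2 − K_1)/(3.29 − 1.03) = 8.41658/2.26 = 3.72 km.

3.72 km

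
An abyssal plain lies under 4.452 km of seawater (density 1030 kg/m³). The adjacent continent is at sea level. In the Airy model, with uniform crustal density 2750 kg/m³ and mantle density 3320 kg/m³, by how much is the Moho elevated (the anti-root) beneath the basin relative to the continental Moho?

13.4 km

In Airy isostatic equilibrium: replacing crust with seawater at the top is compensated by replacing crust with mantle at the base: d (ρ_c − ρ_w) = a (ρ_m − ρ_c).
a = d (ρ_c − ρ_w)/(ρ_m − ρ_c) = 4.452 km × 1720/570 = 13.4 km.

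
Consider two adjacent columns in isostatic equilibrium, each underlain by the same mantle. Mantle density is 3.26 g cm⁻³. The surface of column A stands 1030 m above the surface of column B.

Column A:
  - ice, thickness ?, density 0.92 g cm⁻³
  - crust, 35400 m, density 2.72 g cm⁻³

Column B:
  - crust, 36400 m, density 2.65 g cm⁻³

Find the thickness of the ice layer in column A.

2750 m

Take the compensation level at the base of the deeper column (depth z_c below the surface of column A) and equate Σ ρ_i t_i down to z_c; mantle fills any gap and the z_c terms cancel.
Column A: x×0.92 + 35400×2.72 + (z_c − 35400 − x)×3.26
Column B: 1030×0 + 36400×2.65 + (z_c − 1030 − 36400)×3.26
The z_c×3.26 term appears on both sides and cancels. Collect the known terms of each column as K = Σ(ρt)_known − 3.26 × (depth of known layers): K_A = 96288 − 3.26×35400 = −19116; K_B = 96460 − 3.26×(1030 + 36400) = −25561.8.
Balance: K_A − x×(3.26 − 0.92) = K_B, so x = (K_A − K_B)/(3.26 − 0.92) = 6445.8/2.34 = 2750 m.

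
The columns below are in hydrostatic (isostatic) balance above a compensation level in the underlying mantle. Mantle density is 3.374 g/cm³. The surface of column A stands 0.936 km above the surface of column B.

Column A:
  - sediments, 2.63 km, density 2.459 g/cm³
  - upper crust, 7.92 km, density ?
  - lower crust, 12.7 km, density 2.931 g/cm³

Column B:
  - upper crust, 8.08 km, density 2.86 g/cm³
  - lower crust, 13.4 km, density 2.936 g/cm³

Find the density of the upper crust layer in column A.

Take the compensation level at the base of the deeper column (depth z_c below the surface of column A) and equate Σ ρ_i t_i down to z_c; mantle fills any gap and the z_c terms cancel.
Column A: 2.63×2.459 + 7.92×ρ + 12.7×2.931 + (z_c − 23.25)×3.374
Column B: 0.936×0 + 8.08×2.86 + 13.4×2.936 + (z_c − 0.936 − 21.48)×3.374
The z_c×3.374 term appears on both sides and cancels. Collect the known terms of each column as K = Σ(ρt)_known − 3.374 × (depth of known layers): K_A = 43.69087 − 3.374×23.25 = −34.75463; K_B = 62.4512 − 3.374×(0.936 + 21.48) = −13.180384.
Balance: K_A + 7.92×ρ = K_B, so ρ = (K_B − K_A)/7.92 = 21.5742/7.92 = 2.72 g/cm³.

2.72 g/cm³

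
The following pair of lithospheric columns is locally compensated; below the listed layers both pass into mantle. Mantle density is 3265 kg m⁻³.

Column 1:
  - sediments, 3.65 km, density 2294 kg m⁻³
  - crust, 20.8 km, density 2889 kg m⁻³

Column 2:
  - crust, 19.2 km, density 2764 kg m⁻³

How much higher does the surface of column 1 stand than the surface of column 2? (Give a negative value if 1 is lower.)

0.535 km

For any compensation level in the mantle, the mantle terms cancel and isostasy reduces to e = (Σt_1 − Σt_2) − (Σ(ρt)_1 − Σ(ρt)_2) / ρ_m.
Σt_1 = 24.45 km; Σt_2 = 19.2 km; Σ(ρt)_1 = 68464.3; Σ(ρt)_2 = 53068.8 (in km·kg m⁻³).
e = (24.45 − 19.2) − (68464.3 − 53068.8) / 3265 = 0.535 km.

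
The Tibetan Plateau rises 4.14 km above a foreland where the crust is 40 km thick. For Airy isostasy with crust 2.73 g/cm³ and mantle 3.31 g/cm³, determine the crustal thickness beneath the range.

63.6 km

Root depth r = h ρ_c / (ρ_m − ρ_c) = 4.14 km × 2.73 / 0.58 = 19.49 km.
Total thickness = T + h + r = 40 km + 4.14 km + 19.49 km = 63.6 km.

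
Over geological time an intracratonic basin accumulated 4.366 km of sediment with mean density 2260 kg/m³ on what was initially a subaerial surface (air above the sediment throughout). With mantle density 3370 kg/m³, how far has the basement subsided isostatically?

2.93 km

Subaerial load: s = t ρ_sed / ρ_m = 4.366 km × 2260/3370 = 2.93 km.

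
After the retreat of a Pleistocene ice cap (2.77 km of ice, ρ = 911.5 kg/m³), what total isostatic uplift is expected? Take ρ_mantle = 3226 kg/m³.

Removing the load lets mantle flow back in; uplift u satisfies ρ_ice t = ρ_m u.
u = t ρ_ice/ρ_m = 2.77 km × 911.5/3226 = 0.783 km.

0.783 km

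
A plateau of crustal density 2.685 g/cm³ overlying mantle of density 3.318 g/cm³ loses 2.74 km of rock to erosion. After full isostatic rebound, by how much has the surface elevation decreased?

Rebound u = e ρ_c/ρ_m = 2.74 km × 2.685/3.318 = 2.217 km.
Net surface drop = e − u = 2.74 km − 2.217 km = e (ρ_m − ρ_c)/ρ_m = 0.523 km.

0.523 km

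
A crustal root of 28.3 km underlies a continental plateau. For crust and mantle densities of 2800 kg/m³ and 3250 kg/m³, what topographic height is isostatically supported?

By Archimedes' principle applied to the lithosphere: ρ_c h = (ρ_m − ρ_c) r.
h = r (ρ_m − ρ_c) / ρ_c = 28.3 km × (3250 − 2800) / 2800 = 4.55 km.

4.55 km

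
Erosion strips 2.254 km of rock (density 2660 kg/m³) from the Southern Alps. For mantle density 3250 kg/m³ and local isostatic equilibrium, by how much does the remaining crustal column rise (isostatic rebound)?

1.84 km

Unloading: uplift u = e ρ_c/ρ_m = 2.254 km × 2660/3250 = 1.84 km.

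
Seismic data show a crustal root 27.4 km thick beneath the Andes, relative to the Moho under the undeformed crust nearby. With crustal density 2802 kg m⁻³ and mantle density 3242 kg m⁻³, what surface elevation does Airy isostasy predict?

For local isostatic compensation: ρ_c h = (ρ_m − ρ_c) r.
h = r (ρ_m − ρ_c) / ρ_c = 27.4 km × (3242 − 2802) / 2802 = 4.3 km.

4.3 km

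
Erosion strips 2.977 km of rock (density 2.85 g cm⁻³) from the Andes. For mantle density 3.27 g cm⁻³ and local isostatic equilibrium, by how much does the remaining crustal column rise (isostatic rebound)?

Unloading: uplift u = e ρ_c/ρ_m = 2.977 km × 2.85/3.27 = 2.59 km.

2.59 km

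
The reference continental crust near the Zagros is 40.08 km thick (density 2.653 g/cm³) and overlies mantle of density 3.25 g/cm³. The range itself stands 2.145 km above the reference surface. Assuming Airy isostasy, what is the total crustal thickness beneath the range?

51.8 km

Root depth r = h ρ_c / (ρ_m − ρ_c) = 2.145 km × 2.653 / 0.597 = 9.532 km.
Total thickness = T + h + r = 40.08 km + 2.145 km + 9.532 km = 51.8 km.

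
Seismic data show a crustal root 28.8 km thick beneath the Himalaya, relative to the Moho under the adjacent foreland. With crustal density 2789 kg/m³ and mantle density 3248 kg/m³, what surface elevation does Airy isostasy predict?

4.74 km

Isostatic balance requires: ρ_c h = (ρ_m − ρ_c) r.
h = r (ρ_m − ρ_c) / ρ_c = 28.8 km × (3248 − 2789) / 2789 = 4.74 km.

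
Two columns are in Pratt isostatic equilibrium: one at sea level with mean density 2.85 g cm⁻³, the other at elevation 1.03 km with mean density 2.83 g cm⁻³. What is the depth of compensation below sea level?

ρ_ref D = ρ (D + h) → D (ρ_ref − ρ) = ρ h.
D = ρ h/(ρ_ref − ρ) = 2.83 × 1.03 km/(2.85 − 2.83) = 146 km.

146 km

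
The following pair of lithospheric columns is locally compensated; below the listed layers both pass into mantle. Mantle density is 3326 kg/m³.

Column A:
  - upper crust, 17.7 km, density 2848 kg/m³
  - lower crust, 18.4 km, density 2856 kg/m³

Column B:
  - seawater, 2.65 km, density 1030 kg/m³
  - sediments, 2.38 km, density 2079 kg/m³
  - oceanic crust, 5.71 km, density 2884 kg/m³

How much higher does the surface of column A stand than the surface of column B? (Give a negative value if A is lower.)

For any compensation level in the mantle, the mantle terms cancel and isostasy reduces to e = (Σt_A − Σt_B) − (Σ(ρt)_A − Σ(ρt)_B) / ρ_m.
Σt_A = 36.1 km; Σt_B = 10.74 km; Σ(ρt)_A = 102960; Σ(ρt)_B = 24145.16 (in km·kg/m³).
e = (36.1 − 10.74) − (102960 − 24145.16) / 3326 = 1.66 km.

1.66 km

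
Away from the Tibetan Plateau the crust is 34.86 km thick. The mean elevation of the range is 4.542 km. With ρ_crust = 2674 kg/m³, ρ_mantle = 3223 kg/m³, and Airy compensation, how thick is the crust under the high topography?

Root depth r = h ρ_c / (ρ_m − ρ_c) = 4.542 km × 2674 / 549 = 22.12 km.
Total thickness = T + h + r = 34.86 km + 4.542 km + 22.12 km = 61.5 km.

61.5 km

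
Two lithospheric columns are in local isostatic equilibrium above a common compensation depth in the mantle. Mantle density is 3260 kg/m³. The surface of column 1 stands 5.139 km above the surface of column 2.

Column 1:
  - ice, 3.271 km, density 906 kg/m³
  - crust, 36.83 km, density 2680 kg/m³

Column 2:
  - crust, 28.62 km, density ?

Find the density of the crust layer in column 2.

Take the compensation level at the base of the deeper column (depth z_c below the surface of column 1) and equate Σ ρ_i t_i down to z_c; mantle fills any gap and the z_c terms cancel.
Column 1: 3.271×906 + 36.83×2680 + (z_c − 40.101)×3260
Column 2: 5.139×0 + 28.62×ρ + (z_c − 5.139 − 28.62)×3260
The z_c×3260 term appears on both sides and cancels. Collect the known terms of each column as K = Σ(ρt)_known − 3260 × (depth of known layers): K_1 = 101667.926 − 3260×40.101 = −29061.334; K_2 = 0 − 3260×(5.139 + 28.62) = −110054.34.
Balance: K_1 = K_2 + 28.62×ρ, so ρ = (K_1 − K_2)/28.62 = 80993/28.62 = 2830 kg/m³.

2830 kg/m³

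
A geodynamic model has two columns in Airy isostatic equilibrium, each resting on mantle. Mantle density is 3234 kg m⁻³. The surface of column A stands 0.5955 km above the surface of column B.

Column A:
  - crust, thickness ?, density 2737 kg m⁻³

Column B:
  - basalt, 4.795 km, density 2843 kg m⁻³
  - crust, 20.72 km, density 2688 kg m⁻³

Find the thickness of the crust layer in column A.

30.4 km

Take the compensation level at the base of the deeper column (depth z_c below the surface of column A) and equate Σ ρ_i t_i down to z_c; mantle fills any gap and the z_c terms cancel.
Column A: x×2737 + (z_c − 0 − x)×3234
Column B: 0.5955×0 + 4.795×2843 + 20.72×2688 + (z_c − 0.5955 − 25.515)×3234
The z_c×3234 term appears on both sides and cancels. Collect the known terms of each column as K = Σ(ρt)_known − 3234 × (depth of known layers): K_A = 0 − 3234×0 = 0; K_B = 69327.545 − 3234×(0.5955 + 25.515) = −15113.812.
Balance: K_A − x×(3234 − 2737) = K_B, so x = (K_A − K_B)/(3234 − 2737) = 15113.8/497 = 30.4 km.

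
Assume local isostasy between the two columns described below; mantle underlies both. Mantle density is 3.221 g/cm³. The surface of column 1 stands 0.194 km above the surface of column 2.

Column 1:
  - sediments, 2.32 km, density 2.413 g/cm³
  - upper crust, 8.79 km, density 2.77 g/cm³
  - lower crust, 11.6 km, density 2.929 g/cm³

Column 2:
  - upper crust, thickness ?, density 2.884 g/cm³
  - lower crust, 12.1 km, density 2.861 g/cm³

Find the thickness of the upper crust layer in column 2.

Take the compensation level at the base of the deeper column (depth z_c below the surface of column 1) and equate Σ ρ_i t_i down to z_c; mantle fills any gap and the z_c terms cancel.
Column 1: 2.32×2.413 + 8.79×2.77 + 11.6×2.929 + (z_c − 22.71)×3.221
Column 2: 0.194×0 + x×2.884 + 12.1×2.861 + (z_c − 0.194 − 12.1 − x)×3.221
The z_c×3.221 term appears on both sides and cancels. Collect the known terms of each column as K = Σ(ρt)_known − 3.221 × (depth of known layers): K_1 = 63.92286 − 3.221×22.71 = −9.22605; K_2 = 34.6181 − 3.221×(0.194 + 12.1) = −4.980874.
Balance: K_1 = K_2 − x×(3.221 − 2.884), so x = (K_2 − K_1)/(3.221 − 2.884) = 4.24518/0.337 = 12.6 km.

12.6 km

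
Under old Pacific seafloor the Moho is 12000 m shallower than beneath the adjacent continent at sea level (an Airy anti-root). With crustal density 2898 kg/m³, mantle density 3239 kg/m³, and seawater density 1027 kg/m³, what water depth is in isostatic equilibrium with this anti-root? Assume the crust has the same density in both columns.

Replacing a thickness d of crust by seawater at the top must be balanced by replacing crust with mantle at the base: d (ρ_c − ρ_w) = a (ρ_m − ρ_c).
d = a (ρ_m − ρ_c)/(ρ_c − ρ_w) = 12000 m × 341/1871 = 2190 m.

2190 m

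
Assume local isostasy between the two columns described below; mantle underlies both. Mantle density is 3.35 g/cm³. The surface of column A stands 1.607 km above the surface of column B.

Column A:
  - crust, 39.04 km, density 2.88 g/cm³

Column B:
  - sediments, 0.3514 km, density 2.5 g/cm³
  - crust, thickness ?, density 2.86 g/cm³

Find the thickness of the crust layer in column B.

25.9 km

Take the compensation level at the base of the deeper column (depth z_c below the surface of column A) and equate Σ ρ_i t_i down to z_c; mantle fills any gap and the z_c terms cancel.
Column A: 39.04×2.88 + (z_c − 39.04)×3.35
Column B: 1.607×0 + 0.3514×2.5 + x×2.86 + (z_c − 1.607 − 0.3514 − x)×3.35
The z_c×3.35 term appears on both sides and cancels. Collect the known terms of each column as K = Σ(ρt)_known − 3.35 × (depth of known layers): K_A = 112.4352 − 3.35×39.04 = −18.3488; K_B = 0.8785 − 3.35×(1.607 + 0.3514) = −5.68214.
Balance: K_A = K_B − x×(3.35 − 2.86), so x = (K_B − K_A)/(3.35 − 2.86) = 12.6667/0.49 = 25.9 km.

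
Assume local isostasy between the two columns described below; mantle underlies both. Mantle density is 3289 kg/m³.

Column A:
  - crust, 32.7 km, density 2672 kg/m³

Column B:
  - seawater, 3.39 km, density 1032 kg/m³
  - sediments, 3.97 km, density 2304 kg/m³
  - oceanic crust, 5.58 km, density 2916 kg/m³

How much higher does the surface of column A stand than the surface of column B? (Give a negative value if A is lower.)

1.99 km

For any compensation level in the mantle, the mantle terms cancel and isostasy reduces to e = (Σt_A − Σt_B) − (Σ(ρt)_A − Σ(ρt)_B) / ρ_m.
Σt_A = 32.7 km; Σt_B = 12.94 km; Σ(ρt)_A = 87374.4; Σ(ρt)_B = 28916.64 (in km·kg/m³).
e = (32.7 − 12.94) − (87374.4 − 28916.64) / 3289 = 1.99 km.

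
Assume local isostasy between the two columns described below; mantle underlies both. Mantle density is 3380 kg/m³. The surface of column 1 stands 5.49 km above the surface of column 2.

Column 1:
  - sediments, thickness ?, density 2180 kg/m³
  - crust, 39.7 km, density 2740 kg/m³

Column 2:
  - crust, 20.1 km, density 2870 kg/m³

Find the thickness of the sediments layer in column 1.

2.83 km

Take the compensation level at the base of the deeper column (depth z_c below the surface of column 1) and equate Σ ρ_i t_i down to z_c; mantle fills any gap and the z_c terms cancel.
Column 1: x×2180 + 39.7×2740 + (z_c − 39.7 − x)×3380
Column 2: 5.49×0 + 20.1×2870 + (z_c − 5.49 − 20.1)×3380
The z_c×3380 term appears on both sides and cancels. Collect the known terms of each column as K = Σ(ρt)_known − 3380 × (depth of known layers): K_1 = 108778 − 3380×39.7 = −25408; K_2 = 57687 − 3380×(5.49 + 20.1) = −28807.2.
Balance: K_1 − x×(3380 − 2180) = K_2, so x = (K_1 − K_2)/(3380 − 2180) = 3399.2/1200 = 2.83 km.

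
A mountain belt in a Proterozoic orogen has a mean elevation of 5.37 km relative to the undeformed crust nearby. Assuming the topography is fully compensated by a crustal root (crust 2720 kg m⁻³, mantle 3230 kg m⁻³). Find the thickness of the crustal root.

Balancing pressure at the compensation depth: the weight of the topography is balanced by the buoyancy of the root, ρ_c h = (ρ_m − ρ_c) r.
r = h · ρ_c / (ρ_m − ρ_c) = 5.37 km × 2720 / (3230 − 2720) = 28.6 km.

28.6 km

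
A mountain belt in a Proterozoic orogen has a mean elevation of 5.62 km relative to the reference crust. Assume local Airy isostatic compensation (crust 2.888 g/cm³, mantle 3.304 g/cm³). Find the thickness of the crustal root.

Isostatic balance requires: the weight of the topography is balanced by the buoyancy of the root, ρ_c h = (ρ_m − ρ_c) r.
r = h · ρ_c / (ρ_m − ρ_c) = 5.62 km × 2.888 / (3.304 − 2.888) = 39 km.

39 km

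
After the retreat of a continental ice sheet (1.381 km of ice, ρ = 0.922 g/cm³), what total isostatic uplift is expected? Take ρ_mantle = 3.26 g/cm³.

Removing the load lets mantle flow back in; uplift u satisfies ρ_ice t = ρ_m u.
u = t ρ_ice/ρ_m = 1.381 km × 0.922/3.26 = 0.391 km.

0.391 km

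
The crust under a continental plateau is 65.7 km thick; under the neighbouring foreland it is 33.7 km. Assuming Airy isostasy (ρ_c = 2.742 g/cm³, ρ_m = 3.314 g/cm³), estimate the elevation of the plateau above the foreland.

Excess crust Δ = 65.7 km − 33.7 km = 32 km, split between elevation h and root r with h + r = Δ.
Airy balance ρ_c h = (ρ_m − ρ_c) r gives r = h ρ_c/(ρ_m − ρ_c), so h (1 + ρ_c/(ρ_m − ρ_c)) = Δ, i.e. h = Δ (ρ_m − ρ_c)/ρ_m.
h = 32 km × 0.572/3.314 = 5.52 km.

5.52 km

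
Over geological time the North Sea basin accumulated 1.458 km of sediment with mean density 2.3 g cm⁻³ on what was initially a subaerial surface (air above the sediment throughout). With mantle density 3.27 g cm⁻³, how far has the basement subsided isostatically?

Subaerial load: s = t ρ_sed / ρ_m = 1.458 km × 2.3/3.27 = 1.03 km.

1.03 km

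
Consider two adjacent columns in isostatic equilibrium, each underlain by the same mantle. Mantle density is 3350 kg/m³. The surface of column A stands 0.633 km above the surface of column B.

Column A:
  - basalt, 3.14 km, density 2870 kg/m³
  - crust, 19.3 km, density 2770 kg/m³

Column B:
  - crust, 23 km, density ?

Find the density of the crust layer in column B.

Take the compensation level at the base of the deeper column (depth z_c below the surface of column A) and equate Σ ρ_i t_i down to z_c; mantle fills any gap and the z_c terms cancel.
Column A: 3.14×2870 + 19.3×2770 + (z_c − 22.44)×3350
Column B: 0.633×0 + 23×ρ + (z_c − 0.633 − 23)×3350
The z_c×3350 term appears on both sides and cancels. Collect the known terms of each column as K = Σ(ρt)_known − 3350 × (depth of known layers): K_A = 62472.8 − 3350×22.44 = −12701.2; K_B = 0 − 3350×(0.633 + 23) = −79170.55.
Balance: K_A = K_B + 23×ρ, so ρ = (K_A − K_B)/23 = 66469.4/23 = 2890 kg/m³.

2890 kg/m³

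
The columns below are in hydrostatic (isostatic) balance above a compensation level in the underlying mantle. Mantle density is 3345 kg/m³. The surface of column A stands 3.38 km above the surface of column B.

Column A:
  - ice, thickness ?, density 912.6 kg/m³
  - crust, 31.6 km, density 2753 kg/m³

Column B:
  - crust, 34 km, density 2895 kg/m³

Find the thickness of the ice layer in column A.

Take the compensation level at the base of the deeper column (depth z_c below the surface of column A) and equate Σ ρ_i t_i down to z_c; mantle fills any gap and the z_c terms cancel.
Column A: x×912.6 + 31.6×2753 + (z_c − 31.6 − x)×3345
Column B: 3.38×0 + 34×2895 + (z_c − 3.38 − 34)×3345
The z_c×3345 term appears on both sides and cancels. Collect the known terms of each column as K = Σ(ρt)_known − 3345 × (depth of known layers): K_A = 86994.8 − 3345×31.6 = −18707.2; K_B = 98430 − 3345×(3.38 + 34) = −26606.1.
Balance: K_A − x×(3345 − 912.6) = K_B, so x = (K_A − K_B)/(3345 − 912.6) = 7898.9/2432.4 = 3.25 km.

3.25 km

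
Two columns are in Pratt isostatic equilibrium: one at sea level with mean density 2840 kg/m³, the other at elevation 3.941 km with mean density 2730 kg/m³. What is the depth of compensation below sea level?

97.8 km

ρ_ref D = ρ (D + h) → D (ρ_ref − ρ) = ρ h.
D = ρ h/(ρ_ref − ρ) = 2730 × 3.941 km/(2840 − 2730) = 97.8 km.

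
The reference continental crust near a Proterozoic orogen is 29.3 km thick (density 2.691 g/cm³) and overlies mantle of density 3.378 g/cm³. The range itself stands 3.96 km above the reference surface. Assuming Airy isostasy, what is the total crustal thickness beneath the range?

Root depth r = h ρ_c / (ρ_m − ρ_c) = 3.96 km × 2.691 / 0.687 = 15.51 km.
Total thickness = T + h + r = 29.3 km + 3.96 km + 15.51 km = 48.8 km.

48.8 km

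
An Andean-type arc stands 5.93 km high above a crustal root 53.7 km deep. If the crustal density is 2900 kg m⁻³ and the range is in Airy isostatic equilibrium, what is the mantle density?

Airy balance: ρ_c h = (ρ_m − ρ_c) r → ρ_m = ρ_c (1 + h/r).
ρ_m = 2900 × (1 + 5.93 km/53.7 km) = 3220 kg m⁻³.

3220 kg m⁻³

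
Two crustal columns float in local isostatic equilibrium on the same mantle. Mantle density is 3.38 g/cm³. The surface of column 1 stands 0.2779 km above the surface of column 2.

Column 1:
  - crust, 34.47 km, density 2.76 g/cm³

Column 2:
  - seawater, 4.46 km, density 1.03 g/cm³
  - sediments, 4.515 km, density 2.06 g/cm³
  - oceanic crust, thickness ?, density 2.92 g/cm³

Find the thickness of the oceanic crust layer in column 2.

Take the compensation level at the base of the deeper column (depth z_c below the surface of column 1) and equate Σ ρ_i t_i down to z_c; mantle fills any gap and the z_c terms cancel.
Column 1: 34.47×2.76 + (z_c − 34.47)×3.38
Column 2: 0.2779×0 + 4.46×1.03 + 4.515×2.06 + x×2.92 + (z_c − 0.2779 − 8.975 − x)×3.38
The z_c×3.38 term appears on both sides and cancels. Collect the known terms of each column as K = Σ(ρt)_known − 3.38 × (depth of known layers): K_1 = 95.1372 − 3.38×34.47 = −21.3714; K_2 = 13.8947 − 3.38×(0.2779 + 8.975) = −17.380102.
Balance: K_1 = K_2 − x×(3.38 − 2.92), so x = (K_2 − K_1)/(3.38 − 2.92) = 3.9913/0.46 = 8.68 km.

8.68 km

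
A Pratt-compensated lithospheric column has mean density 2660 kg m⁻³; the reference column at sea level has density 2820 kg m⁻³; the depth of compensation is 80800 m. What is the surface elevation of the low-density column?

4860 m

ρ_ref D = ρ (D + h) → h = D (ρ_ref − ρ)/ρ.
h = 80800 m × (2820 − 2660)/2660 = 4860 m.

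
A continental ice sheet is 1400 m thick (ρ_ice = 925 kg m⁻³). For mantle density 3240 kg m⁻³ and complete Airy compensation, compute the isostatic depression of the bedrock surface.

In Airy isostatic equilibrium: the ice load ρ_ice t is balanced by mantle displaced below, ρ_m s.
s = t ρ_ice / ρ_m = 1400 m × 925/3240 = 400 m.

400 m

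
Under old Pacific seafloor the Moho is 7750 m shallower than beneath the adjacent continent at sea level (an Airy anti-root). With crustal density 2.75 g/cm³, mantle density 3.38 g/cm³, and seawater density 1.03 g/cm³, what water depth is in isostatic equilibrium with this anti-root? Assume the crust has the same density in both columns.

2840 m

Replacing a thickness d of crust by seawater at the top must be balanced by replacing crust with mantle at the base: d (ρ_c − ρ_w) = a (ρ_m − ρ_c).
d = a (ρ_m − ρ_c)/(ρ_c − ρ_w) = 7750 m × 0.63/1.72 = 2840 m.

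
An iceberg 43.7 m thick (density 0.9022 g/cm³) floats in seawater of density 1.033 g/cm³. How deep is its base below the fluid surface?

38.2 m

Draft d = t ρ_obj/ρ_fluid = 43.7 m × 0.9022/1.033 = 38.2 m.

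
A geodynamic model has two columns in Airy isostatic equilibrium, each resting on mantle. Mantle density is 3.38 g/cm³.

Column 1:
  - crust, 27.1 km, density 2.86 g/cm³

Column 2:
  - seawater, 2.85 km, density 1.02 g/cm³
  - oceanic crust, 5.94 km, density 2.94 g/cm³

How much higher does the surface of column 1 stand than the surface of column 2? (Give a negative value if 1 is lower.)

For any compensation level in the mantle, the mantle terms cancel and isostasy reduces to e = (Σt_1 − Σt_2) − (Σ(ρt)_1 − Σ(ρt)_2) / ρ_m.
Σt_1 = 27.1 km; Σt_2 = 8.79 km; Σ(ρt)_1 = 77.506; Σ(ρt)_2 = 20.3706 (in km·g/cm³).
e = (27.1 − 8.79) − (77.506 − 20.3706) / 3.38 = 1.41 km.

1.41 km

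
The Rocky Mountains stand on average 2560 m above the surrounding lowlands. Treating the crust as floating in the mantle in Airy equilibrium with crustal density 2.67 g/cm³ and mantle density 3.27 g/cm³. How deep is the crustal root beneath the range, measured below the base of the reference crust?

11400 m

By Archimedes' principle applied to the lithosphere: the weight of the topography is balanced by the buoyancy of the root, ρ_c h = (ρ_m − ρ_c) r.
r = h · ρ_c / (ρ_m − ρ_c) = 2560 m × 2.67 / (3.27 − 2.67) = 11400 m.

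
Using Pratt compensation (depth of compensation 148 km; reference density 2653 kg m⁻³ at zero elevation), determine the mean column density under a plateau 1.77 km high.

2620 kg m⁻³

Pratt balance: ρ_ref D = ρ (D + h).
ρ = ρ_ref D/(D + h) = 2653 × 148 km/(148 km + 1.77 km) = 2620 kg m⁻³.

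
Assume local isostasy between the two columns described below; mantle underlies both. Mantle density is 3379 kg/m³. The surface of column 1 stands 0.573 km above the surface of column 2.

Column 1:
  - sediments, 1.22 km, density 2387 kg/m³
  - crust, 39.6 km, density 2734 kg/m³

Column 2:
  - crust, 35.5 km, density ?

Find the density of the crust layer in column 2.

2680 kg/m³

Take the compensation level at the base of the deeper column (depth z_c below the surface of column 1) and equate Σ ρ_i t_i down to z_c; mantle fills any gap and the z_c terms cancel.
Column 1: 1.22×2387 + 39.6×2734 + (z_c − 40.82)×3379
Column 2: 0.573×0 + 35.5×ρ + (z_c − 0.573 − 35.5)×3379
The z_c×3379 term appears on both sides and cancels. Collect the known terms of each column as K = Σ(ρt)_known − 3379 × (depth of known layers): K_1 = 111178.54 − 3379×40.82 = −26752.24; K_2 = 0 − 3379×(0.573 + 35.5) = −121890.667.
Balance: K_1 = K_2 + 35.5×ρ, so ρ = (K_1 − K_2)/35.5 = 95138.4/35.5 = 2680 kg/m³.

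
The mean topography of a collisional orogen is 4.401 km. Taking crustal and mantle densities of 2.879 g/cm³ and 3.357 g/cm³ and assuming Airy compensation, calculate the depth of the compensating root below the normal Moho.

In Airy isostatic equilibrium: the weight of the topography is balanced by the buoyancy of the root, ρ_c h = (ρ_m − ρ_c) r.
r = h · ρ_c / (ρ_m − ρ_c) = 4.401 km × 2.879 / (3.357 − 2.879) = 26.5 km.

26.5 km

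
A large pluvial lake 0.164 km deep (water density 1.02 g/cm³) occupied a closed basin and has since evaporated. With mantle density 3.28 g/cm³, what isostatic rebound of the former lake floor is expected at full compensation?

u = d ρ_w/ρ_m = 0.164 km × 1.02/3.28 = 0.051 km.

0.051 km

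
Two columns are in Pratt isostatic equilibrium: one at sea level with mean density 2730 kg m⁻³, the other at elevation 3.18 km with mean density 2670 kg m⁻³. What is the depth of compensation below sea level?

142 km

ρ_ref D = ρ (D + h) → D (ρ_ref − ρ) = ρ h.
D = ρ h/(ρ_ref − ρ) = 2670 × 3.18 km/(2730 − 2670) = 142 km.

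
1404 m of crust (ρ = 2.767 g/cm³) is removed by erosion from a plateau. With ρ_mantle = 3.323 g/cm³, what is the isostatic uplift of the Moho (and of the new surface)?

1170 m

Unloading: uplift u = e ρ_c/ρ_m = 1404 m × 2.767/3.323 = 1170 m.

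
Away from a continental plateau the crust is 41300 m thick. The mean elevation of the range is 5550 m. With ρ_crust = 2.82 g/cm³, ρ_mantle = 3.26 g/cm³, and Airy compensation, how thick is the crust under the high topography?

Root depth r = h ρ_c / (ρ_m − ρ_c) = 5550 m × 2.82 / 0.44 = 35570 m.
Total thickness = T + h + r = 41300 m + 5550 m + 35570 m = 82400 m.

82400 m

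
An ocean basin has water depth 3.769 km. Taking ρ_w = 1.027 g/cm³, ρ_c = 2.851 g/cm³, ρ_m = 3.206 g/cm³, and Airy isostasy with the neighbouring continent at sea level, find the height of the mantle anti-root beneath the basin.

19.4 km

For local isostatic compensation: replacing crust with seawater at the top is compensated by replacing crust with mantle at the base: d (ρ_c − ρ_w) = a (ρ_m − ρ_c).
a = d (ρ_c − ρ_w)/(ρ_m − ρ_c) = 3.769 km × 1.824/0.355 = 19.4 km.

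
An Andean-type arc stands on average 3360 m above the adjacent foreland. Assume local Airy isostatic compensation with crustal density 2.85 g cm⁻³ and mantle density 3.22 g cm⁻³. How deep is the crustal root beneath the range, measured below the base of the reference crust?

For local isostatic compensation: the weight of the topography is balanced by the buoyancy of the root, ρ_c h = (ρ_m − ρ_c) r.
r = h · ρ_c / (ρ_m − ρ_c) = 3360 m × 2.85 / (3.22 − 2.85) = 25900 m.

25900 m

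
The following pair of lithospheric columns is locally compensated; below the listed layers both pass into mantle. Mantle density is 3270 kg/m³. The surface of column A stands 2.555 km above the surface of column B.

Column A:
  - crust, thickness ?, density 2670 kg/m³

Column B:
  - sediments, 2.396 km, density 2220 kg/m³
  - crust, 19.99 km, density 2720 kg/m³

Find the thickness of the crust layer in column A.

36.4 km

Take the compensation level at the base of the deeper column (depth z_c below the surface of column A) and equate Σ ρ_i t_i down to z_c; mantle fills any gap and the z_c terms cancel.
Column A: x×2670 + (z_c − 0 − x)×3270
Column B: 2.555×0 + 2.396×2220 + 19.99×2720 + (z_c − 2.555 − 22.386)×3270
The z_c×3270 term appears on both sides and cancels. Collect the known terms of each column as K = Σ(ρt)_known − 3270 × (depth of known layers): K_A = 0 − 3270×0 = 0; K_B = 59691.92 − 3270×(2.555 + 22.386) = −21865.15.
Balance: K_A − x×(3270 − 2670) = K_B, so x = (K_A − K_B)/(3270 − 2670) = 21865.2/600 = 36.4 km.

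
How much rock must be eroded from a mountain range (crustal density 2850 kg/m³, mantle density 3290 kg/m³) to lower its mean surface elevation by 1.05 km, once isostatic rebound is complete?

Net drop Δ = e − u = e − e ρ_c/ρ_m = e (ρ_m − ρ_c)/ρ_m.
e = Δ ρ_m/(ρ_m − ρ_c) = 1.05 km × 3290/440 = 7.85 km.

7.85 km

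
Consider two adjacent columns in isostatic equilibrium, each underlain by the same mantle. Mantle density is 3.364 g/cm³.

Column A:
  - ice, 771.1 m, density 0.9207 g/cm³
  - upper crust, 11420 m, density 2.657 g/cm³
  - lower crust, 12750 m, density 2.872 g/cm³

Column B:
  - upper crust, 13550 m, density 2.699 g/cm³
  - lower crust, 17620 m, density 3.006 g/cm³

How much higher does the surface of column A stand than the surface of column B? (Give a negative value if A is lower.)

For any compensation level in the mantle, the mantle terms cancel and isostasy reduces to e = (Σt_A − Σt_B) − (Σ(ρt)_A − Σ(ρt)_B) / ρ_m.
Σt_A = 24941.1 m; Σt_B = 31170 m; Σ(ρt)_A = 67670.8918; Σ(ρt)_B = 89537.17 (in m·g/cm³).
e = (24941.1 − 31170) − (67670.8918 − 89537.17) / 3.364 = 271 m.

271 m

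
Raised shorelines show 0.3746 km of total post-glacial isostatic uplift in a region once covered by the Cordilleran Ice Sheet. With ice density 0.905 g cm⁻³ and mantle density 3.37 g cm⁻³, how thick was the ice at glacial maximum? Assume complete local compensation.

u = t ρ_ice/ρ_m → t = u ρ_m/ρ_ice = 0.3746 km × 3.37/0.905 = 1.39 km.

1.39 km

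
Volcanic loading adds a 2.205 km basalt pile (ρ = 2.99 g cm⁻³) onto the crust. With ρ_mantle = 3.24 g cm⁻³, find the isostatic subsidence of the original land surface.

2.03 km

Subaerial loading: s = t ρ_load / ρ_m.
s = 2.205 km × 2.99/3.24 = 2.03 km.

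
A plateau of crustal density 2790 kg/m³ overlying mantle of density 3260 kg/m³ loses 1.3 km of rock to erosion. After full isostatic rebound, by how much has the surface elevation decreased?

Rebound u = e ρ_c/ρ_m = 1.3 km × 2790/3260 = 1.113 km.
Net surface drop = e − u = 1.3 km − 1.113 km = e (ρ_m − ρ_c)/ρ_m = 0.187 km.

0.187 km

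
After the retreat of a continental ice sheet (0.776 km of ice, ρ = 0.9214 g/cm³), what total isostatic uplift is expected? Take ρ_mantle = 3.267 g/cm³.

0.219 km

Removing the load lets mantle flow back in; uplift u satisfies ρ_ice t = ρ_m u.
u = t ρ_ice/ρ_m = 0.776 km × 0.9214/3.267 = 0.219 km.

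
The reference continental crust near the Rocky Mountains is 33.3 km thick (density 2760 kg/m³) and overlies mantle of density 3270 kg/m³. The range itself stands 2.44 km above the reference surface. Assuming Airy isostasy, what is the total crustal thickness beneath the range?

Root depth r = h ρ_c / (ρ_m − ρ_c) = 2.44 km × 2760 / 510 = 13.2 km.
Total thickness = T + h + r = 33.3 km + 2.44 km + 13.2 km = 48.9 km.

48.9 km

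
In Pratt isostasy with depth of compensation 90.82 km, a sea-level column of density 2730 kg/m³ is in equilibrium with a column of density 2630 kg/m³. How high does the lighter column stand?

3.45 km

ρ_ref D = ρ (D + h) → h = D (ρ_ref − ρ)/ρ.
h = 90.82 km × (2730 − 2630)/2630 = 3.45 km.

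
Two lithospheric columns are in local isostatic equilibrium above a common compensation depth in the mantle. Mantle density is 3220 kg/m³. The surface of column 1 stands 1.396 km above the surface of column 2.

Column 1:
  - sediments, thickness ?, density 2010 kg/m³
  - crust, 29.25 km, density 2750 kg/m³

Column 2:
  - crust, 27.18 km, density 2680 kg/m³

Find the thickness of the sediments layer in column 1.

Take the compensation level at the base of the deeper column (depth z_c below the surface of column 1) and equate Σ ρ_i t_i down to z_c; mantle fills any gap and the z_c terms cancel.
Column 1: x×2010 + 29.25×2750 + (z_c − 29.25 − x)×3220
Column 2: 1.396×0 + 27.18×2680 + (z_c − 1.396 − 27.18)×3220
The z_c×3220 term appears on both sides and cancels. Collect the known terms of each column as K = Σ(ρt)_known − 3220 × (depth of known layers): K_1 = 80437.5 − 3220×29.25 = −13747.5; K_2 = 72842.4 − 3220×(1.396 + 27.18) = −19172.32.
Balance: K_1 − x×(3220 − 2010) = K_2, so x = (K_1 − K_2)/(3220 − 2010) = 5424.82/1210 = 4.48 km.

4.48 km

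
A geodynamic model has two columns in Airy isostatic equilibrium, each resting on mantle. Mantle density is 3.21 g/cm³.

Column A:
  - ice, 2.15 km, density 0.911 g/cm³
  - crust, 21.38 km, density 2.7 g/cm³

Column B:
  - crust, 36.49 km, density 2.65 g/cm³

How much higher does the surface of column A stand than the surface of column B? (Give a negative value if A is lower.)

−1.43 km

For any compensation level in the mantle, the mantle terms cancel and isostasy reduces to e = (Σt_A − Σt_B) − (Σ(ρt)_A − Σ(ρt)_B) / ρ_m.
Σt_A = 23.53 km; Σt_B = 36.49 km; Σ(ρt)_A = 59.68465; Σ(ρt)_B = 96.6985 (in km·g/cm³).
e = (23.53 − 36.49) − (59.68465 − 96.6985) / 3.21 = −1.43 km.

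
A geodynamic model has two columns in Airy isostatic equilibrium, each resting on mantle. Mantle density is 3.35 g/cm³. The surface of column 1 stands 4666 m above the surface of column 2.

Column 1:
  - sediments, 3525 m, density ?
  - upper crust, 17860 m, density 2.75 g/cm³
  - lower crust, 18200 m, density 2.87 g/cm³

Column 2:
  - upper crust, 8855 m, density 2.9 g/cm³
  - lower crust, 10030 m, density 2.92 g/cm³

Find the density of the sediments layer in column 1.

2.08 g/cm³

Take the compensation level at the base of the deeper column (depth z_c below the surface of column 1) and equate Σ ρ_i t_i down to z_c; mantle fills any gap and the z_c terms cancel.
Column 1: 3525×ρ + 17860×2.75 + 18200×2.87 + (z_c − 39585)×3.35
Column 2: 4666×0 + 8855×2.9 + 10030×2.92 + (z_c − 4666 − 18885)×3.35
The z_c×3.35 term appears on both sides and cancels. Collect the known terms of each column as K = Σ(ρt)_known − 3.35 × (depth of known layers): K_1 = 101349 − 3.35×39585 = −31260.75; K_2 = 54967.1 − 3.35×(4666 + 18885) = −23928.75.
Balance: K_1 + 3525×ρ = K_2, so ρ = (K_2 − K_1)/3525 = 7332/3525 = 2.08 g/cm³.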